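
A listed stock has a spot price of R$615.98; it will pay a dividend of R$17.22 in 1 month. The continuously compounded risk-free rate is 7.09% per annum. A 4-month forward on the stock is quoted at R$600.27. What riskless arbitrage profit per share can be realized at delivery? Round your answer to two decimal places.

PV(dividends) I = 17.22·e^(−0.0709·1/12) = 17.1186
Fair forward F* = (S − I)·e^(rT) = (615.98 − 17.1186)·e^0.023633 = 598.8614 × 1.023914 = 613.1826
Market R$600.27 < fair 613.1826: forward underpriced → reverse cash-and-carry (short the stock, invest proceeds at r, pay the dividends, go long the forward).
Profit at T = |F_mkt − F*| = |600.27 − 613.1826| = R$12.91 per share

R$12.91 per share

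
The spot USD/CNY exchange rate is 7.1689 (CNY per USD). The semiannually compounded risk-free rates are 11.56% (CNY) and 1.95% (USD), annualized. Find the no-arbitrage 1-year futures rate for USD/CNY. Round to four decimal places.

By covered interest parity, F = S · (1+r_CNY/2)^(2T) / (1+r_USD/2)^(2T)
= 7.1689 × 1.118941 / 1.019595 = 7.1689 × 1.097437
F = 7.8674 CNY per USD

7.8674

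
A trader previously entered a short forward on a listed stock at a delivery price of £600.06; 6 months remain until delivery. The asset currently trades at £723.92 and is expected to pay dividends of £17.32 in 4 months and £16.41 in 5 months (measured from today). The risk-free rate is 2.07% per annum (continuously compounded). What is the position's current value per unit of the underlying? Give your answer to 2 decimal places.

PV(remaining dividends) I = 17.32·e^(−0.0207·4/12) + 16.41·e^(−0.0207·5/12) = 33.4700
Current forward F = (S − I)·e^(rT) = (723.92 − 33.4700)·e^(0.0207·6/12) = 690.4500 × 1.010404 = 697.6334
Value (long) = (F − K)·e^(−rT) = (697.6334 − 600.06) × 0.989703 = 96.5687
Short position value = −(long value) = -£96.57

-£96.57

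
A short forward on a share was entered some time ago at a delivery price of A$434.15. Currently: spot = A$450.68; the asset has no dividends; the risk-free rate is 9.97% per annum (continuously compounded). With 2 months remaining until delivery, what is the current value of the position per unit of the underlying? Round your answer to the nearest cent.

Current fair forward for the remaining 2 months: F = S·e^(r·T), r = 0.0997
F = 450.68 · e^(0.0997 × 2/12) = 450.68 × 1.016755 = 458.2311
Value of long forward = (F − K)·e^(−rT) = (458.2311 − 434.15) · e^(−0.0997·2/12)
= 24.0811 × 0.983521 = 23.68
Short position value = −(long value) = -A$23.68

-A$23.68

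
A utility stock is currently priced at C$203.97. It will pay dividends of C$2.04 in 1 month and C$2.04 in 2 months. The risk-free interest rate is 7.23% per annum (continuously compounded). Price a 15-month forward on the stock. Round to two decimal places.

C$218.84

PV(dividends) I = 2.04·e^(−0.0723·1/12) + 2.04·e^(−0.0723·2/12)
I = 2.0277 + 2.0156 = 4.0433
F = (S − I)·e^(rT) = (203.97 − 4.0433) · e^(0.0723·15/12)
= 199.9267 · e^0.090375 = 199.9267 × 1.094585 = C$218.84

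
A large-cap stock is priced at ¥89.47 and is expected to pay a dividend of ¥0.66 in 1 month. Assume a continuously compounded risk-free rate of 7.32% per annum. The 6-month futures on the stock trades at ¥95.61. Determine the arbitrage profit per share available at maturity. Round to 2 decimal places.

PV(dividends) I = 0.66·e^(−0.0732·1/12) = 0.6560
Fair futures F* = (S − I)·e^(rT) = (89.47 − 0.6560)·e^0.036600 = 88.8140 × 1.037278 = 92.1248
Market ¥95.61 > fair 92.1248: forward overpriced → cash-and-carry (borrow at r, buy the stock and collect the dividends, short the forward).
Profit at T = |F_mkt − F*| = |95.61 − 92.1248| = ¥3.49 per share

¥3.49 per share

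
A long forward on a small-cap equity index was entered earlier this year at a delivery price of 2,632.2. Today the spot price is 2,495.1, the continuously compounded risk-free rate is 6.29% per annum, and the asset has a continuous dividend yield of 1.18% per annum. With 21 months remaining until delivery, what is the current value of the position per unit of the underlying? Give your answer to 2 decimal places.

86.27

Current fair forward for the remaining 21 months: F = S·e^((r − q)·T), (r − q) = 0.0629 − 0.0118 = 0.0511
F = 2495.1 · e^(0.0511 × 21/12) = 2495.1 × 1.09354531 = 2728.5049
Value of long forward = (F − K)·e^(−rT) = (2728.5049 − 2632.2) · e^(−0.0629·21/12)
= 96.3049 × 0.89576695 = 86.27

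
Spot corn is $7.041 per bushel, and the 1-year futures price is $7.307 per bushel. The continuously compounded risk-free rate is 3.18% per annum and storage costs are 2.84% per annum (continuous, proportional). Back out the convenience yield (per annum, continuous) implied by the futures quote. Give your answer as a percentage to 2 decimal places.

2.31%

F = S·e^((r+u−y)T) ⇒ (r+u−y) = ln(F/S)/T
ln(7.307/7.041) = 0.037083; /T ⇒ 0.037083
y = r + u − ln(F/S)/T = 0.0318 + 0.0284 − 0.037083 = 0.023117
y = 2.31%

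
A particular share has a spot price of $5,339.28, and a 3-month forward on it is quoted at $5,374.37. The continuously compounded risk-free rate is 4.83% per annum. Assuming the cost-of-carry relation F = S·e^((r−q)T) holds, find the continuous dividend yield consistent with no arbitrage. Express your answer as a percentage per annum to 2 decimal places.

2.21%

From F = S·e^((r−q)T): (r − q) = ln(F/S)/T
ln(5374.37/5339.28) = ln(1.006572) = 0.006550
(r − q) = 0.006550 / (3/12) = 0.026200
q = r − ln(F/S)/T = 0.0483 − 0.026200 = 0.022100
q = 2.21%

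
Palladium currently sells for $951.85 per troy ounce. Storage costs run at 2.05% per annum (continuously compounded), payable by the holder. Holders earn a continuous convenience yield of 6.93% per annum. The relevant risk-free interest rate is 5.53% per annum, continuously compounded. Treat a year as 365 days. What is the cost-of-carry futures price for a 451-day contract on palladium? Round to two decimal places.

Net carry = r + u − y = 0.0553 + 0.0205 − 0.0693 = 0.0065
F = S·e^((r+u−y)T) = 951.85 · e^(0.0065 × 451/365) = 951.85 · e^0.008032
= 951.85 × 1.008064 = $959.53 per troy ounce

$959.53 per troy ounce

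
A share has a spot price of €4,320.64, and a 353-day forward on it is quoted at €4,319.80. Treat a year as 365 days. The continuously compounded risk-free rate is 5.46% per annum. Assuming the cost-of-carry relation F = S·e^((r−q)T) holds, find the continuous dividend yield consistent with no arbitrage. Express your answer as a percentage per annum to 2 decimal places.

5.48%

From F = S·e^((r−q)T): (r − q) = ln(F/S)/T
ln(4319.80/4320.64) = ln(0.999806) = -0.000194
(r − q) = -0.000194 / (353/365) = -0.000201
q = r − ln(F/S)/T = 0.0546 + 0.000201 = 0.054801
q = 5.48%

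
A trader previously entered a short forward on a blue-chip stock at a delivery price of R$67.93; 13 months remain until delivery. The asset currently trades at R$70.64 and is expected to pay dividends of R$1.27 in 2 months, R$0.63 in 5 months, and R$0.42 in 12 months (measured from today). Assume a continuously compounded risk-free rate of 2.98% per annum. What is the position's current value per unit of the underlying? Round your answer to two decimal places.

-R$2.57

PV(remaining dividends) I = 1.27·e^(−0.0298·2/12) + 0.63·e^(−0.0298·5/12) + 0.42·e^(−0.0298·12/12) = 2.2936
Current forward F = (S − I)·e^(rT) = (70.64 − 2.2936)·e^(0.0298·13/12) = 68.3464 × 1.032810 = 70.5888
Value (long) = (F − K)·e^(−rT) = (70.5888 − 67.93) × 0.968232 = 2.5743
Short position value = −(long value) = -R$2.57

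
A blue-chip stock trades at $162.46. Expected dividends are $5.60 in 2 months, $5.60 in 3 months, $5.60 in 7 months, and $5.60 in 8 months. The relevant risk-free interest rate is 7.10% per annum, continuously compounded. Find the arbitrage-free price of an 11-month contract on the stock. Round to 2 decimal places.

$150.17

PV(dividends) I = 5.60·e^(−0.0710·2/12) + 5.60·e^(−0.0710·3/12) + 5.60·e^(−0.0710·7/12) + 5.60·e^(−0.0710·8/12)
I = 5.5341 + 5.5015 + 5.3728 + 5.3411 = 21.7495
F = (S − I)·e^(rT) = (162.46 − 21.7495) · e^(0.0710·11/12)
= 140.7105 · e^0.065083 = 140.7105 × 1.067248 = $150.17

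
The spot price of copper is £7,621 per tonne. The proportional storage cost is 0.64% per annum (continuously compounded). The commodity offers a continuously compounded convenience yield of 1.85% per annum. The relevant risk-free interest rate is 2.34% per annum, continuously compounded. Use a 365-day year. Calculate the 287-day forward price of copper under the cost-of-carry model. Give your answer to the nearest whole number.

£7,689 per tonne

Net carry = r + u − y = 0.0234 + 0.0064 − 0.0185 = 0.0113
F = S·e^((r+u−y)T) = 7621 · e^(0.0113 × 287/365) = 7621 · e^0.008885
= 7621 × 1.008925 = £7,689 per tonne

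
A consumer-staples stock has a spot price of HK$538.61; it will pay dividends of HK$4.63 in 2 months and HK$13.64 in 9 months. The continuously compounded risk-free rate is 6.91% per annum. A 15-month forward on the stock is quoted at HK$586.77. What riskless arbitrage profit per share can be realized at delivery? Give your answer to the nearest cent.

PV(dividends) I = 4.63·e^(−0.0691·2/12) + 13.64·e^(−0.0691·9/12) = 17.5281
Fair forward F* = (S − I)·e^(rT) = (538.61 − 17.5281)·e^0.086375 = 521.0819 × 1.090215 = 568.0913
Market HK$586.77 > fair 568.0913: forward overpriced → cash-and-carry (borrow at r, buy the stock and collect the dividends, short the forward).
Profit at T = |F_mkt − F*| = |586.77 − 568.0913| = HK$18.68 per share

HK$18.68 per share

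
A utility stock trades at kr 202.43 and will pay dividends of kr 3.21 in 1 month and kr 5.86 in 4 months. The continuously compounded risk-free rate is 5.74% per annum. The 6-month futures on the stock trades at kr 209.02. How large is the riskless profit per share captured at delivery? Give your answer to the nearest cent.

PV(dividends) I = 3.21·e^(−0.0574·1/12) + 5.86·e^(−0.0574·4/12) = 8.9436
Fair futures F* = (S − I)·e^(rT) = (202.43 − 8.9436)·e^0.028700 = 193.4864 × 1.029116 = 199.1200
Market kr 209.02 > fair 199.1200: forward overpriced → cash-and-carry (borrow at r, buy the stock and collect the dividends, short the forward).
Profit at T = |F_mkt − F*| = |209.02 − 199.1200| = kr 9.90 per share

kr 9.90 per share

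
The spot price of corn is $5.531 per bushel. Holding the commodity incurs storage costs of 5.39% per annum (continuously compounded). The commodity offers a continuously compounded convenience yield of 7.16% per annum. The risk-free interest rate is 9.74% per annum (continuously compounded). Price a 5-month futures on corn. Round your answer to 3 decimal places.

$5.718 per bushel

Net carry = r + u − y = 0.0974 + 0.0539 − 0.0716 = 0.0797
F = S·e^((r+u−y)T) = 5.531 · e^(0.0797 × 5/12) = 5.531 · e^0.033208
= 5.531 × 1.033766 = $5.718 per bushel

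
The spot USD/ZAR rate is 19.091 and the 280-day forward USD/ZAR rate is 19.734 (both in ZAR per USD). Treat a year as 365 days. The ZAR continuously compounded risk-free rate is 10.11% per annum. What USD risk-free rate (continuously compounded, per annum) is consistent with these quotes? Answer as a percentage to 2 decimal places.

5.79%

F = S·e^((r_ZAR − r_USD)T) ⇒ r_USD = r_ZAR − ln(F/S)/T
ln(19.734/19.091) = 0.033126; /(280/365) = 0.043182
r_USD = 0.1011 − 0.043182 = 0.057918
r_USD = 5.79%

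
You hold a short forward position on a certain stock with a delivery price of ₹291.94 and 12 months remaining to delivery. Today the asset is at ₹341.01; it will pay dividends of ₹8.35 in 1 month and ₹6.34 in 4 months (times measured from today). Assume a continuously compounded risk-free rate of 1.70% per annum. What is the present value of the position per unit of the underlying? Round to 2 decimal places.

-₹39.35

PV(remaining dividends) I = 8.35·e^(−0.0170·1/12) + 6.34·e^(−0.0170·4/12) = 14.6424
Current forward F = (S − I)·e^(rT) = (341.01 − 14.6424)·e^(0.0170·12/12) = 326.3676 × 1.017145 = 331.9632
Value (long) = (F − K)·e^(−rT) = (331.9632 − 291.94) × 0.983144 = 39.3486
Short position value = −(long value) = -₹39.35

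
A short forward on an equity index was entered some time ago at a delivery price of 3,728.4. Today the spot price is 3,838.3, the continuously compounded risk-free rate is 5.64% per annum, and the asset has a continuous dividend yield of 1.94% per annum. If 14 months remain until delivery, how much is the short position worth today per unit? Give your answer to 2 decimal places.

-261.43

Current fair forward for the remaining 14 months: F = S·e^((r − q)·T), (r − q) = 0.0564 − 0.0194 = 0.0370
F = 3838.3 · e^(0.0370 × 14/12) = 3838.3 × 1.04411190 = 4007.6147
Value of long forward = (F − K)·e^(−rT) = (4007.6147 − 3728.4) · e^(−0.0564·14/12)
= 279.2147 × 0.93631811 = 261.43
Short position value = −(long value) = -261.43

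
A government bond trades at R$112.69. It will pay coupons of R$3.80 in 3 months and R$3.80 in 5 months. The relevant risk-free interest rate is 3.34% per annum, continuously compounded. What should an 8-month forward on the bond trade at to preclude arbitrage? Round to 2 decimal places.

R$107.54

PV(coupons) I = 3.80·e^(−0.0334·3/12) + 3.80·e^(−0.0334·5/12)
I = 3.7684 + 3.7475 = 7.5159
F = (S − I)·e^(rT) = (112.69 − 7.5159) · e^(0.0334·8/12)
= 105.1741 · e^0.022267 = 105.1741 × 1.022517 = R$107.54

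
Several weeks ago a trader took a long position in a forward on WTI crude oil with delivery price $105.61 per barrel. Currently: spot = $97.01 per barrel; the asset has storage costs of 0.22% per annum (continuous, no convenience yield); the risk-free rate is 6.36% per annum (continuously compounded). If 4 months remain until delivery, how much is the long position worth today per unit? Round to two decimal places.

Current fair forward for the remaining 4 months: F = S·e^((r + u)·T), (r + u) = 0.0636 + 0.0022 = 0.0658
F = 97.01 · e^(0.0658 × 4/12) = 97.01 × 1.022176 = 99.1613
Value of long forward = (F − K)·e^(−rT) = (99.1613 − 105.61) · e^(−0.0636·4/12)
= -6.4487 × 0.979023 = -6.31

-$6.31 per barrel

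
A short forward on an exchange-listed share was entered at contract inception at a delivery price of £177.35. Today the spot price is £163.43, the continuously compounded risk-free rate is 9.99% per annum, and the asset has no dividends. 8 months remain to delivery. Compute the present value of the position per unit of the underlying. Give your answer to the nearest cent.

Current fair forward for the remaining 8 months: F = S·e^(r·T), r = 0.0999
F = 163.43 · e^(0.0999 × 8/12) = 163.43 × 1.068868 = 174.6851
Value of long forward = (F − K)·e^(−rT) = (174.6851 − 177.35) · e^(−0.0999·8/12)
= -2.6649 × 0.935569 = -2.49
Short position value = −(long value) = £2.49

£2.49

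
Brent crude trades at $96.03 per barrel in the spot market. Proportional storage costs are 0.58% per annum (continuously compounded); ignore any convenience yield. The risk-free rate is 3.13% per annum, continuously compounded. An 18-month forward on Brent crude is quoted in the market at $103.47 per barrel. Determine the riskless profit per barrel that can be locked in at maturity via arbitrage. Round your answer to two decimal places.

Fair forward: F* = S·e^(carry·T), with carry = (r + u) = 0.0313 + 0.0058 = 0.0371
F* = 96.03 · e^(0.0371 × 18/12) = 96.03 · e^0.055650 = 96.03 × 1.057228 = $101.5256
Market $103.47 > fair $101.5256: forward overpriced → cash-and-carry (buy spot, short the forward).
At maturity, profit = |F_mkt − F*| = |103.47 − 101.5256| = $1.94 per barrel

$1.94 per barrel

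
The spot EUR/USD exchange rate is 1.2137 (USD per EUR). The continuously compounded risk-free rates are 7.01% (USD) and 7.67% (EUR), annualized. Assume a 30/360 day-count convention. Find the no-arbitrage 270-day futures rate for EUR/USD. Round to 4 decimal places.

F = S·e^((r_USD − r_EUR)T) = 1.2137 · e^((0.0701 − 0.0767) × 270/360)
= 1.2137 · e^-0.004950 = 1.2137 × 0.995062
F = 1.2077 USD per EUR

1.2077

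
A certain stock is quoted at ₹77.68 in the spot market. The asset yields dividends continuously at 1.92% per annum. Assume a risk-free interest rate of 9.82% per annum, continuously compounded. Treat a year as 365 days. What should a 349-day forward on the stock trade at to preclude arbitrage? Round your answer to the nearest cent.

F = S·e^((r − q)T) = 77.68 · e^((0.0982 − 0.0192) × 349/365)
= 77.68 · e^0.075537 = 77.68 × 1.078463
F = ₹83.78

₹83.78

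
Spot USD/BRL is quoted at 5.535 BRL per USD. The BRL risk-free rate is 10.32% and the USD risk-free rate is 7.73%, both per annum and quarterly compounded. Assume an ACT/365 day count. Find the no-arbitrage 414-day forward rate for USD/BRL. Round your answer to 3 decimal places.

By covered interest parity, F = S · (1+r_BRL/4)^(4T) / (1+r_USD/4)^(4T)
= 5.535 × 1.122513 / 1.090723 = 5.535 × 1.029146
F = 5.696 BRL per USD

5.696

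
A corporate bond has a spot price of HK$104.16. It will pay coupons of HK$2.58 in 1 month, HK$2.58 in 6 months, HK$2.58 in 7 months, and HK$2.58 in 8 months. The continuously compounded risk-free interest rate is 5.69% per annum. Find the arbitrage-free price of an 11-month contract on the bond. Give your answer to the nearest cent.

HK$99.14

PV(coupons) I = 2.58·e^(−0.0569·1/12) + 2.58·e^(−0.0569·6/12) + 2.58·e^(−0.0569·7/12) + 2.58·e^(−0.0569·8/12)
I = 2.5678 + 2.5076 + 2.4958 + 2.4840 = 10.0552
F = (S − I)·e^(rT) = (104.16 − 10.0552) · e^(0.0569·11/12)
= 94.1048 · e^0.052158 = 94.1048 × 1.053542 = HK$99.14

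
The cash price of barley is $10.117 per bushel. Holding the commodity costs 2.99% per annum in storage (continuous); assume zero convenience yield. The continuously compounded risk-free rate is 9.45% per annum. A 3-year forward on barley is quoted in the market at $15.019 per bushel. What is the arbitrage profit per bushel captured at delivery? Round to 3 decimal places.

Fair forward: F* = S·e^(carry·T), with carry = (r + u) = 0.0945 + 0.0299 = 0.1244
F* = 10.117 · e^(0.1244 × 3) = 10.117 · e^0.373200 = 10.117 × 1.452375 = $14.6937
Market $15.019 > fair $14.6937: forward overpriced → cash-and-carry (buy spot, short the forward).
At maturity, profit = |F_mkt − F*| = |15.019 − 14.6937| = $0.325 per bushel

$0.325 per bushel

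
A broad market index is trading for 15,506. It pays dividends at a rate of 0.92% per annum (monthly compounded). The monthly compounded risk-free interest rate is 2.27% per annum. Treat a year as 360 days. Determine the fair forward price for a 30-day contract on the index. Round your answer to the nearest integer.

F = S · (1+r/12)^(12T) / (1+q/12)^(12T)
= 15506 × 1.001892 / 1.000767 = 15506 × 1.001124
F = 15,523

15,523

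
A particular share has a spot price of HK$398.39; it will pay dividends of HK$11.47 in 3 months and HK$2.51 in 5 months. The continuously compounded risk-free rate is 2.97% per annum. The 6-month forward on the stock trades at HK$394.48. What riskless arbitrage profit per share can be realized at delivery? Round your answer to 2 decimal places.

HK$4.20 per share

PV(dividends) I = 11.47·e^(−0.0297·3/12) + 2.51·e^(−0.0297·5/12) = 13.8643
Fair forward F* = (S − I)·e^(rT) = (398.39 − 13.8643)·e^0.014850 = 384.5257 × 1.014961 = 390.2786
Market HK$394.48 > fair 390.2786: forward overpriced → cash-and-carry (borrow at r, buy the stock and collect the dividends, short the forward).
Profit at T = |F_mkt − F*| = |394.48 − 390.2786| = HK$4.20 per share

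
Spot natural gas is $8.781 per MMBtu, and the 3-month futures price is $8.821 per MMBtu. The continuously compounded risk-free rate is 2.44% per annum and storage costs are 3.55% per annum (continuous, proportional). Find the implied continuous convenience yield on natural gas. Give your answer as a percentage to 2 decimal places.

4.17%

F = S·e^((r+u−y)T) ⇒ (r+u−y) = ln(F/S)/T
ln(8.821/8.781) = 0.004545; /T ⇒ 0.018180
y = r + u − ln(F/S)/T = 0.0244 + 0.0355 − 0.018180 = 0.041720
y = 4.17%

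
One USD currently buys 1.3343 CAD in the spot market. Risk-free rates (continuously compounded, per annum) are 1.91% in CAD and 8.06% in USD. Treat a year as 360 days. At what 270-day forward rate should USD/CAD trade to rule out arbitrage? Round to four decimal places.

1.2742

F = S·e^((r_CAD − r_USD)T) = 1.3343 · e^((0.0191 − 0.0806) × 270/360)
= 1.3343 · e^-0.046125 = 1.3343 × 0.954923
F = 1.2742 CAD per USD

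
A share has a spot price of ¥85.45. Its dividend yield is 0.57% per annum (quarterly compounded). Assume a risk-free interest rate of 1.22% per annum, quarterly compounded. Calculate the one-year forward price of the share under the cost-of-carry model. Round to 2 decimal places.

¥86.01

F = S · (1+r/4)^(4T) / (1+q/4)^(4T)
= 85.45 × 1.012256 / 1.005712 = 85.45 × 1.006507
F = ¥86.01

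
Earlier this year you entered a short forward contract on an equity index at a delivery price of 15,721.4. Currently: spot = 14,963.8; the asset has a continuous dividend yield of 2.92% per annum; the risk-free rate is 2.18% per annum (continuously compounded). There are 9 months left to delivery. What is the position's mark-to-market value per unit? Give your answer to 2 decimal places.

826.79

Current fair forward for the remaining 9 months: F = S·e^((r − q)·T), (r − q) = 0.0218 − 0.0292 = -0.0074
F = 14963.8 · e^(-0.0074 × 9/12) = 14963.8 × 0.99446537 = 14880.9809
Value of long forward = (F − K)·e^(−rT) = (14880.9809 − 15721.4) · e^(−0.0218·9/12)
= -840.4191 × 0.98378294 = -826.79
Short position value = −(long value) = 826.79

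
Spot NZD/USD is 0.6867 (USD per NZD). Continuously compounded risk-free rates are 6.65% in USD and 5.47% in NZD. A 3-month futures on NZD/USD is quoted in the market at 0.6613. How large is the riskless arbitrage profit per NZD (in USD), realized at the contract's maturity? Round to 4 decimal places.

0.0274 per NZD (in USD)

Fair futures: F* = S·e^(carry·T), with carry = (r_USD − r_NZD) = 0.0665 − 0.0547 = 0.0118
F* = 0.6867 · e^(0.0118 × 3/12) = 0.6867 · e^0.002950 = 0.6867 × 1.002954 = 0.6887
Market 0.6613 < fair 0.6887: forward underpriced → reverse cash-and-carry (short spot, go long the forward).
At maturity, profit = |F_mkt − F*| = |0.6613 − 0.6887| = 0.0274 per NZD (in USD)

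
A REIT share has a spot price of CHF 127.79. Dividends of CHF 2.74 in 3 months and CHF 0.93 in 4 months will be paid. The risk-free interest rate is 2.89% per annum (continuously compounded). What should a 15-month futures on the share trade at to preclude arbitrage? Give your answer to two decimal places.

CHF 128.72

PV(dividends) I = 2.74·e^(−0.0289·3/12) + 0.93·e^(−0.0289·4/12)
I = 2.7203 + 0.9211 = 3.6414
F = (S − I)·e^(rT) = (127.79 − 3.6414) · e^(0.0289·15/12)
= 124.1486 · e^0.036125 = 124.1486 × 1.036785 = CHF 128.72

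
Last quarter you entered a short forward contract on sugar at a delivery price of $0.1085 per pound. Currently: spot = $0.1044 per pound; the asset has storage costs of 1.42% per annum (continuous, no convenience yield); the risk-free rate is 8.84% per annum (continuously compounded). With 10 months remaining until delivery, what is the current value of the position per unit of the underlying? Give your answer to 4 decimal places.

-$0.0048 per pound

Current fair forward for the remaining 10 months: F = S·e^((r + u)·T), (r + u) = 0.0884 + 0.0142 = 0.1026
F = 0.1044 · e^(0.1026 × 10/12) = 0.1044 × 1.089262 = 0.1137
Value of long forward = (F − K)·e^(−rT) = (0.1137 − 0.1085) · e^(−0.0884·10/12)
= 0.0052 × 0.928981 = 0.0048
Short position value = −(long value) = -$0.0048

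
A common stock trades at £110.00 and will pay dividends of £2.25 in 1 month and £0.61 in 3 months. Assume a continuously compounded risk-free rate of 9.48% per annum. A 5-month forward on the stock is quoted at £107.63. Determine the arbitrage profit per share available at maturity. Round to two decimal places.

PV(dividends) I = 2.25·e^(−0.0948·1/12) + 0.61·e^(−0.0948·3/12) = 2.8280
Fair forward F* = (S − I)·e^(rT) = (110.00 − 2.8280)·e^0.039500 = 107.1720 × 1.040290 = 111.4900
Market £107.63 < fair 111.4900: forward underpriced → reverse cash-and-carry (short the stock, invest proceeds at r, pay the dividends, go long the forward).
Profit at T = |F_mkt − F*| = |107.63 − 111.4900| = £3.86 per share

£3.86 per share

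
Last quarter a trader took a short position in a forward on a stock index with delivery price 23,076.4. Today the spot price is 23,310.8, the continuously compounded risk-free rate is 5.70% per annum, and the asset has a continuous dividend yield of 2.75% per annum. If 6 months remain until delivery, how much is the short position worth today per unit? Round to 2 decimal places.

Current fair forward for the remaining 6 months: F = S·e^((r − q)·T), (r − q) = 0.0570 − 0.0275 = 0.0295
F = 23310.8 · e^(0.0295 × 6/12) = 23310.8 × 1.01485932 = 23657.1826
Value of long forward = (F − K)·e^(−rT) = (23657.1826 − 23076.4) · e^(−0.0570·6/12)
= 580.7826 × 0.97190229 = 564.46
Short position value = −(long value) = -564.46

-564.46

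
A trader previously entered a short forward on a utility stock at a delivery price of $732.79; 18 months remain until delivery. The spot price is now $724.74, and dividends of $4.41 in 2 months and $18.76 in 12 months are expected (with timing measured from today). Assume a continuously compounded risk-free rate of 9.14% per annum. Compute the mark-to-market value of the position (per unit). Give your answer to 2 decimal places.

-$64.37

PV(remaining dividends) I = 4.41·e^(−0.0914·2/12) + 18.76·e^(−0.0914·12/12) = 21.4647
Current forward F = (S − I)·e^(rT) = (724.74 − 21.4647)·e^(0.0914·18/12) = 703.2753 × 1.146943 = 806.6167
Value (long) = (F − K)·e^(−rT) = (806.6167 − 732.79) × 0.871883 = 64.3682
Short position value = −(long value) = -$64.37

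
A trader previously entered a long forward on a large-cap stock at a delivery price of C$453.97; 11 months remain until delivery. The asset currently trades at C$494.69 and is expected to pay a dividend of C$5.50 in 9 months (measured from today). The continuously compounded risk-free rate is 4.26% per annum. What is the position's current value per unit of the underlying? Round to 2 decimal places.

PV(remaining dividends) I = 5.50·e^(−0.0426·9/12) = 5.3271
Current forward F = (S − I)·e^(rT) = (494.69 − 5.3271)·e^(0.0426·11/12) = 489.3629 × 1.039822 = 508.8503
Value (long) = (F − K)·e^(−rT) = (508.8503 − 453.97) × 0.961703 = 52.7785
Value = C$52.78

C$52.78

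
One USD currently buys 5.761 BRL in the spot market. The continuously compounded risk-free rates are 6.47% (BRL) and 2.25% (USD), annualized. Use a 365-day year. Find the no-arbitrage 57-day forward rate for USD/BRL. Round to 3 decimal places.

F = S·e^((r_BRL − r_USD)T) = 5.761 · e^((0.0647 − 0.0225) × 57/365)
= 5.761 · e^0.006590 = 5.761 × 1.006612
F = 5.799 BRL per USD

5.799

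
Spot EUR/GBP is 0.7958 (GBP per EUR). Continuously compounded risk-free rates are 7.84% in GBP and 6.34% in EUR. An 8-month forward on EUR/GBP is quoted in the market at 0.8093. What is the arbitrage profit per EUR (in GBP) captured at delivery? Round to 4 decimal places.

Fair forward: F* = S·e^(carry·T), with carry = (r_GBP − r_EUR) = 0.0784 − 0.0634 = 0.0150
F* = 0.7958 · e^(0.0150 × 8/12) = 0.7958 · e^0.010000 = 0.7958 × 1.010050 = 0.8038
Market 0.8093 > fair 0.8038: forward overpriced → cash-and-carry (buy spot, short the forward).
At maturity, profit = |F_mkt − F*| = |0.8093 − 0.8038| = 0.0055 per EUR (in GBP)

0.0055 per EUR (in GBP)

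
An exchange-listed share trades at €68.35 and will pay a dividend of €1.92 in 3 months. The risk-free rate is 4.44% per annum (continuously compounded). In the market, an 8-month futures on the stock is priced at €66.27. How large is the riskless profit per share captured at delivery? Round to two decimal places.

PV(dividends) I = 1.92·e^(−0.0444·3/12) = 1.8988
Fair futures F* = (S − I)·e^(rT) = (68.35 − 1.8988)·e^0.029600 = 66.4512 × 1.030042 = 68.4475
Market €66.27 < fair 68.4475: forward underpriced → reverse cash-and-carry (short the stock, invest proceeds at r, pay the dividends, go long the forward).
Profit at T = |F_mkt − F*| = |66.27 − 68.4475| = €2.18 per share

€2.18 per share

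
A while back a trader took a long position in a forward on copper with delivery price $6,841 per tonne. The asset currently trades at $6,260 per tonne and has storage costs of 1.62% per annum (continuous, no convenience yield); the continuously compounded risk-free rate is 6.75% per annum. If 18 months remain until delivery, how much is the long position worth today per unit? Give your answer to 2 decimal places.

Current fair forward for the remaining 18 months: F = S·e^((r + u)·T), (r + u) = 0.0675 + 0.0162 = 0.0837
F = 6260 · e^(0.0837 × 18/12) = 6260 × 1.13377186 = 7097.4118
Value of long forward = (F − K)·e^(−rT) = (7097.4118 − 6841) · e^(−0.0675·18/12)
= 256.4118 × 0.90370708 = 231.72

$231.72 per tonne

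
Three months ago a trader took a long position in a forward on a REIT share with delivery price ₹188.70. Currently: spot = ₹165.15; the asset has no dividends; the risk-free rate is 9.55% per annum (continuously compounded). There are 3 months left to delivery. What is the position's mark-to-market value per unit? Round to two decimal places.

Current fair forward for the remaining 3 months: F = S·e^(r·T), r = 0.0955
F = 165.15 · e^(0.0955 × 3/12) = 165.15 × 1.024162 = 169.1404
Value of long forward = (F − K)·e^(−rT) = (169.1404 − 188.70) · e^(−0.0955·3/12)
= -19.5596 × 0.976408 = -19.10

-₹19.10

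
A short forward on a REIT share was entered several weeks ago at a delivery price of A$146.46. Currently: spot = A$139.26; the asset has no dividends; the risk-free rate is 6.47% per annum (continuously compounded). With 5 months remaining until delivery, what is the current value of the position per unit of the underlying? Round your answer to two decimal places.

Current fair forward for the remaining 5 months: F = S·e^(r·T), r = 0.0647
F = 139.26 · e^(0.0647 × 5/12) = 139.26 × 1.027325 = 143.0653
Value of long forward = (F − K)·e^(−rT) = (143.0653 − 146.46) · e^(−0.0647·5/12)
= -3.3947 × 0.973402 = -3.30
Short position value = −(long value) = A$3.30

A$3.30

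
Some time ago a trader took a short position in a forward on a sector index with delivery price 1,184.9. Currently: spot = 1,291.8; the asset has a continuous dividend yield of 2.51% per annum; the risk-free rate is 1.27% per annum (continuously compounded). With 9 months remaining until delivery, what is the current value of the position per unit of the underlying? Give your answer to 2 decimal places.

Current fair forward for the remaining 9 months: F = S·e^((r − q)·T), (r − q) = 0.0127 − 0.0251 = -0.0124
F = 1291.8 · e^(-0.0124 × 9/12) = 1291.8 × 0.99074311 = 1279.8419
Value of long forward = (F − K)·e^(−rT) = (1279.8419 − 1184.9) · e^(−0.0127·9/12)
= 94.9419 × 0.99052022 = 94.04
Short position value = −(long value) = -94.04

-94.04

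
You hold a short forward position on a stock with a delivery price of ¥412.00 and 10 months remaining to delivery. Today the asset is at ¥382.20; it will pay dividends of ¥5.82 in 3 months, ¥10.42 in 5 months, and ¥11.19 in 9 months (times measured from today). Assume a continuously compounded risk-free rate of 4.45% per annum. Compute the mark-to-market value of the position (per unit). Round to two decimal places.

¥41.61

PV(remaining dividends) I = 5.82·e^(−0.0445·3/12) + 10.42·e^(−0.0445·5/12) + 11.19·e^(−0.0445·9/12) = 26.8069
Current forward F = (S − I)·e^(rT) = (382.20 − 26.8069)·e^(0.0445·10/12) = 355.3931 × 1.037779 = 368.8195
Value (long) = (F − K)·e^(−rT) = (368.8195 − 412.00) × 0.963596 = -41.6086
Short position value = −(long value) = ¥41.61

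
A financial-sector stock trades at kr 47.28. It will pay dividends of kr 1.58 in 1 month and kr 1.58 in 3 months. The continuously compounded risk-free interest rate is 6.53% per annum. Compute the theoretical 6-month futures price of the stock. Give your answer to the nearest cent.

kr 45.62

PV(dividends) I = 1.58·e^(−0.0653·1/12) + 1.58·e^(−0.0653·3/12)
I = 1.5714 + 1.5544 = 3.1258
F = (S − I)·e^(rT) = (47.28 − 3.1258) · e^(0.0653·6/12)
= 44.1542 · e^0.032650 = 44.1542 × 1.033189 = kr 45.62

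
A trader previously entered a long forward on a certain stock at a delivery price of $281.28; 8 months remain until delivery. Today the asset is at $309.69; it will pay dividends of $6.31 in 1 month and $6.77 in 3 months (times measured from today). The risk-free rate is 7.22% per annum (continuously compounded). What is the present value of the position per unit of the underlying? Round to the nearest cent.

$28.71

PV(remaining dividends) I = 6.31·e^(−0.0722·1/12) + 6.77·e^(−0.0722·3/12) = 12.9210
Current forward F = (S − I)·e^(rT) = (309.69 − 12.9210)·e^(0.0722·8/12) = 296.7690 × 1.049311 = 311.4030
Value (long) = (F − K)·e^(−rT) = (311.4030 − 281.28) × 0.953007 = 28.7074
Value = $28.71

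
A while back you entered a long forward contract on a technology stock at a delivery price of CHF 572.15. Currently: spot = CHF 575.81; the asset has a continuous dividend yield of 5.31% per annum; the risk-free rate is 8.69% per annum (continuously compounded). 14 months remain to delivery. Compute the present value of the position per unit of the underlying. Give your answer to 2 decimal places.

CHF 24.23

Current fair forward for the remaining 14 months: F = S·e^((r − q)·T), (r − q) = 0.0869 − 0.0531 = 0.0338
F = 575.81 · e^(0.0338 × 14/12) = 575.81 × 1.040221 = 598.9697
Value of long forward = (F − K)·e^(−rT) = (598.9697 − 572.15) · e^(−0.0869·14/12)
= 26.8197 × 0.903587 = 24.23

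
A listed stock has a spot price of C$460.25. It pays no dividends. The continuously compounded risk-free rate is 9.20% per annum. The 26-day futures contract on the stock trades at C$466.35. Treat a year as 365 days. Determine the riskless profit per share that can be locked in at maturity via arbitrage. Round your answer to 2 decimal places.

Fair futures: F* = S·e^(carry·T), with carry = r = 0.0920
F* = 460.25 · e^(0.0920 × 26/365) = 460.25 · e^0.006553 = 460.25 × 1.006575 = C$463.2761
Market C$466.35 > fair C$463.2761: forward overpriced → cash-and-carry (buy spot, short the forward).
At maturity, profit = |F_mkt − F*| = |466.35 − 463.2761| = C$3.07 per share

C$3.07 per share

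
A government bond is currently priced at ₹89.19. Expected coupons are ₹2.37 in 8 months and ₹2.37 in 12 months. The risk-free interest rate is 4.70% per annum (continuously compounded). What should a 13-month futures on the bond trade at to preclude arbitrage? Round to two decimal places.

₹89.05

PV(coupons) I = 2.37·e^(−0.0470·8/12) + 2.37·e^(−0.0470·12/12)
I = 2.2969 + 2.2612 = 4.5581
F = (S − I)·e^(rT) = (89.19 − 4.5581) · e^(0.0470·13/12)
= 84.6319 · e^0.050917 = 84.6319 × 1.052236 = ₹89.05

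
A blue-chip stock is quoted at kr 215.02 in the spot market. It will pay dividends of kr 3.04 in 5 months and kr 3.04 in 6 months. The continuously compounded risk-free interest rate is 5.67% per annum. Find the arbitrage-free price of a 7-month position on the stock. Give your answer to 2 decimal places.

PV(dividends) I = 3.04·e^(−0.0567·5/12) + 3.04·e^(−0.0567·6/12)
I = 2.9690 + 2.9550 = 5.9240
F = (S − I)·e^(rT) = (215.02 − 5.9240) · e^(0.0567·7/12)
= 209.0960 · e^0.033075 = 209.0960 × 1.033628 = kr 216.13

kr 216.13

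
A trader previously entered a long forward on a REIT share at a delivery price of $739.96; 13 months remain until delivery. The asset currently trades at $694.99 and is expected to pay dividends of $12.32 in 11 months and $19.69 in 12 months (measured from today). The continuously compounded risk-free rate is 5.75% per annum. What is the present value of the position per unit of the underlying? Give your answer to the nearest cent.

PV(remaining dividends) I = 12.32·e^(−0.0575·11/12) + 19.69·e^(−0.0575·12/12) = 30.2772
Current forward F = (S − I)·e^(rT) = (694.99 − 30.2772)·e^(0.0575·13/12) = 664.7128 × 1.064273 = 707.4359
Value (long) = (F − K)·e^(−rT) = (707.4359 − 739.96) × 0.939609 = -30.5599
Value = -$30.56

-$30.56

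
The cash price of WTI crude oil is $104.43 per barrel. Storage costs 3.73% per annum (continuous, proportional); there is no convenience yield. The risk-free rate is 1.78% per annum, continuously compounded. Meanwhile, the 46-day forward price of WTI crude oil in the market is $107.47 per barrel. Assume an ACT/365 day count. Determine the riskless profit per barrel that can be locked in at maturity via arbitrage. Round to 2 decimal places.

Fair forward: F* = S·e^(carry·T), with carry = (r + u) = 0.0178 + 0.0373 = 0.0551
F* = 104.43 · e^(0.0551 × 46/365) = 104.43 · e^0.006944 = 104.43 × 1.006968 = $105.1577
Market $107.47 > fair $105.1577: forward overpriced → cash-and-carry (buy spot, short the forward).
At maturity, profit = |F_mkt − F*| = |107.47 − 105.1577| = $2.31 per barrel

$2.31 per barrel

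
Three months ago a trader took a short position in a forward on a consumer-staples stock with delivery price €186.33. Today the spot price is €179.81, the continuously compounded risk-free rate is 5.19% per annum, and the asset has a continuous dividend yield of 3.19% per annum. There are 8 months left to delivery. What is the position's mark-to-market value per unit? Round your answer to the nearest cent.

Current fair forward for the remaining 8 months: F = S·e^((r − q)·T), (r − q) = 0.0519 − 0.0319 = 0.0200
F = 179.81 · e^(0.0200 × 8/12) = 179.81 × 1.013423 = 182.2236
Value of long forward = (F − K)·e^(−rT) = (182.2236 − 186.33) · e^(−0.0519·8/12)
= -4.1064 × 0.965992 = -3.97
Short position value = −(long value) = €3.97

€3.97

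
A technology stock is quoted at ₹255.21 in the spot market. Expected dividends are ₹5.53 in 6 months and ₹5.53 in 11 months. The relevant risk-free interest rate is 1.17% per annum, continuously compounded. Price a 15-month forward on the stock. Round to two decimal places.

PV(dividends) I = 5.53·e^(−0.0117·6/12) + 5.53·e^(−0.0117·11/12)
I = 5.4977 + 5.4710 = 10.9687
F = (S − I)·e^(rT) = (255.21 − 10.9687) · e^(0.0117·15/12)
= 244.2413 · e^0.014625 = 244.2413 × 1.014732 = ₹247.84

₹247.84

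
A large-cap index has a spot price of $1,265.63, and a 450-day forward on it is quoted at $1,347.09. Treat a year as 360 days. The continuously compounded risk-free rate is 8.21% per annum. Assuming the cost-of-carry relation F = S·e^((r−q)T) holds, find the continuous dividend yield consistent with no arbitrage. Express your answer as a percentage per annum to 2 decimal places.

From F = S·e^((r−q)T): (r − q) = ln(F/S)/T
ln(1347.09/1265.63) = ln(1.064363) = 0.062376
(r − q) = 0.062376 / (450/360) = 0.049901
q = r − ln(F/S)/T = 0.0821 − 0.049901 = 0.032199
q = 3.22%

3.22%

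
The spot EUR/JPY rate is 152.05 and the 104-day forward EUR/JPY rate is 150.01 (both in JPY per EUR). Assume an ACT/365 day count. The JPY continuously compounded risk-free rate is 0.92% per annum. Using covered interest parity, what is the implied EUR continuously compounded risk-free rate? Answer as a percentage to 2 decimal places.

F = S·e^((r_JPY − r_EUR)T) ⇒ r_EUR = r_JPY − ln(F/S)/T
ln(150.01/152.05) = -0.013507; /(104/365) = -0.047404
r_EUR = 0.0092 + 0.047404 = 0.056604
r_EUR = 5.66%

5.66%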